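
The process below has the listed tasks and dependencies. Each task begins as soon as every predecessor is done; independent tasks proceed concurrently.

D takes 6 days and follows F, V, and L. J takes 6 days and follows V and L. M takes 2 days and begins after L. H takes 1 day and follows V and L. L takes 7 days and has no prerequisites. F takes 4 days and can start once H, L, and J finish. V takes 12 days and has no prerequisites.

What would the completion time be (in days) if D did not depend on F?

22

Original critical path: V→J→F→D = 12+6+4+6 = 28 ⇒ 28 days.
Without F→D, D's earliest start moves from 22 to 12.
After: V→J→F = 12+6+4 = 22 → 22 days.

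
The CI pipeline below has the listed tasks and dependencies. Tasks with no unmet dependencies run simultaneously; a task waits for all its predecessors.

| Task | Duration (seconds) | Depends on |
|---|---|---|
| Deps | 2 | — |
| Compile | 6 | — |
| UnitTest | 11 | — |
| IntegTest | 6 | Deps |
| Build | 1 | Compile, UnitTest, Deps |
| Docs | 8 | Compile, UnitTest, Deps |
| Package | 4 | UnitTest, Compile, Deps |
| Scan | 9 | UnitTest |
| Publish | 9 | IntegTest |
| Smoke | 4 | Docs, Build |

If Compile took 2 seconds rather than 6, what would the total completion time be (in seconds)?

As given, the longest chain is UnitTest→Docs→Smoke = 11+8+4 = 23, so the finish is 23 seconds.
Compile is off the critical path — its longest chain is 18 seconds, giving 5 of slack.
That remains the longest chain; total 23 seconds.

23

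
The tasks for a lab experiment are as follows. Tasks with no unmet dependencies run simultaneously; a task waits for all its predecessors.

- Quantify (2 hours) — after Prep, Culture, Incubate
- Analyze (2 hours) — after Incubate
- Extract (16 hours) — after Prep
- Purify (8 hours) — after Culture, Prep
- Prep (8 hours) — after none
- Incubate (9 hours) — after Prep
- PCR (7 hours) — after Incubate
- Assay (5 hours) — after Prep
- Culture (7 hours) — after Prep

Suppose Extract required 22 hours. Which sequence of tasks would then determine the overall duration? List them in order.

The binding path is Prep→Extract = 8+16 = 24; finish at 24 hours.
Since Extract is critical, the +6 change carries straight to that chain (now 30 hours).
No other chain overtakes it, so the finish is 30 hours.

Prep, Extract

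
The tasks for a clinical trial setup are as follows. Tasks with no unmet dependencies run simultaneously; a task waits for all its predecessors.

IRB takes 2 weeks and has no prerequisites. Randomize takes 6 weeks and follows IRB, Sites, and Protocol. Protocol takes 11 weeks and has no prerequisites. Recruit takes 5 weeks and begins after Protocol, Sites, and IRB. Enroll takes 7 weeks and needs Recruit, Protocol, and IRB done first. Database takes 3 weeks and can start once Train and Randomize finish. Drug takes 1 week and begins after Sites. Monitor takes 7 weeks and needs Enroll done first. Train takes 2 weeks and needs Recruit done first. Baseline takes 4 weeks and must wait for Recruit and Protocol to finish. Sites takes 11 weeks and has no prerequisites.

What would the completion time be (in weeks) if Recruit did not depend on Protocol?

Before: longest chain Protocol→Recruit→Enroll→Monitor = 11+5+7+7 = 30, finish 30.
Dropping Protocol→Recruit doesn't change Recruit's earliest start (11); another predecessor still binds.
The longest chain is now Sites→Recruit→Enroll→Monitor = 11+5+7+7 = 30, so the schedule takes 30 weeks.

30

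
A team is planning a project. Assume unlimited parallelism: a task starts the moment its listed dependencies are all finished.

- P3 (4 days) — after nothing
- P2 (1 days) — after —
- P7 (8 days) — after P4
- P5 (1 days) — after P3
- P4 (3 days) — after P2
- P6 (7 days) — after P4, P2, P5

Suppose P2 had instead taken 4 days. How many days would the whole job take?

As given, the longest chain is P2→P4→P7 = 1+3+8 = 12, so the finish is 12 days.
P2 is on the critical path; changing it to 4 makes that path 15 days.
The critical path is still P2→P4→P7; finish is now 15 days.

15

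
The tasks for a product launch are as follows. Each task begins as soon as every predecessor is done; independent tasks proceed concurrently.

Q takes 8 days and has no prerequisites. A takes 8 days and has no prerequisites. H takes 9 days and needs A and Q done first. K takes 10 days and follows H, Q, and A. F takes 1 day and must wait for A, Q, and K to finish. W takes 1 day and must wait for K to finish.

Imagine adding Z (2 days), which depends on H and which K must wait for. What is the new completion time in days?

30

Originally the plan takes 28 days.
With Z inserted, K now waits for max(H, Q, A, Z).
New critical path: Q→H→Z→K→F = 8+9+2+10+1 = 30 ⇒ 30 days.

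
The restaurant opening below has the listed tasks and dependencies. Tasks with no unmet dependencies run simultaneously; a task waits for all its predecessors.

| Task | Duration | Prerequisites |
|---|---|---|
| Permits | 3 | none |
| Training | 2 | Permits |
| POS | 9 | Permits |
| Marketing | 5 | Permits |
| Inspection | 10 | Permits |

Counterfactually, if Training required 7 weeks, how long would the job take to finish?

As given, the longest chain is Permits→Inspection = 3+10 = 13, so the finish is 13 weeks.
Training has 8 weeks of float (longest path through it is 5).
That remains the longest chain; total 13 weeks.

13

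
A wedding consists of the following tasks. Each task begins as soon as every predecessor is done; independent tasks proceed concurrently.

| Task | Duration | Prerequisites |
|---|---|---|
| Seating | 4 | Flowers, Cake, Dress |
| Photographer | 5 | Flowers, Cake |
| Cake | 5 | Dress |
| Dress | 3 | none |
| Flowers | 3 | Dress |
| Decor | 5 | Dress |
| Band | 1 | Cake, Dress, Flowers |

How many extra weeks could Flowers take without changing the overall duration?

2

Critical path: Dress→Cake→Photographer = 3+5+5 = 13, so the finish is 13 weeks.
Flowers finishes as early as 6 and must finish by 8.
Float = 13 − 11 = 2.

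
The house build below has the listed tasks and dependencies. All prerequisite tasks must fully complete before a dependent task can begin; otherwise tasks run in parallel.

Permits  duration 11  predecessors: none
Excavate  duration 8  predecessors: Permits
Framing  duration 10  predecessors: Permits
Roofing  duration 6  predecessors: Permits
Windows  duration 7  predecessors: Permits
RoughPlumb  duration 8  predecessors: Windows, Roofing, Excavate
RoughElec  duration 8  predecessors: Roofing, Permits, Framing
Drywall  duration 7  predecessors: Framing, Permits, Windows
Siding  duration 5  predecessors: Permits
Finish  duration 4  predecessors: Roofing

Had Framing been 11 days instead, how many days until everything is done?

Critical path before the change: Permits→Framing→RoughElec = 11+10+8 = 29 giving 29 days.
Framing lies on that path, so at 11 days the path becomes 30 days.
No other chain overtakes it, so the finish is 30 days.

30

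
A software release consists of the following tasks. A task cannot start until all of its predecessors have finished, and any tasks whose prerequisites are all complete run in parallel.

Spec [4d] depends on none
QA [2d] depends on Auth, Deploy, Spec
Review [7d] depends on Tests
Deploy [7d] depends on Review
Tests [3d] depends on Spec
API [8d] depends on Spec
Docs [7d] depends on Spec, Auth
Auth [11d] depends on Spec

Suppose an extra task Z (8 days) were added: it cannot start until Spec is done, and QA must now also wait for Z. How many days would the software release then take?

Originally the software release takes 23 days.
With Z inserted, QA now waits for max(Auth, Deploy, Spec, Z).
New critical path: Spec→Tests→Review→Deploy→QA = 4+3+7+7+2 = 23 ⇒ 23 days.

23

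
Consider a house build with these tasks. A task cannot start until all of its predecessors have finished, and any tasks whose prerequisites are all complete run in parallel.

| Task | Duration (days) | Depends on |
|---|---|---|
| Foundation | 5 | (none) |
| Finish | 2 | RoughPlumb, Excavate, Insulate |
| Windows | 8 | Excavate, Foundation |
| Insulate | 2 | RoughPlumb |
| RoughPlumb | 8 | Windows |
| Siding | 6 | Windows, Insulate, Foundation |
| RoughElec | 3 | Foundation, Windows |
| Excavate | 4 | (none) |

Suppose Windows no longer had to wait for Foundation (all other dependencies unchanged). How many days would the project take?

28

With the dependency in place, Foundation→Windows→RoughPlumb→Insulate→Siding = 5+8+8+2+6 = 29 sets the finish at 29 days.
Without Foundation→Windows, Windows's earliest start moves from 5 to 4.
New critical path: Excavate→Windows→RoughPlumb→Insulate→Siding = 4+8+8+2+6 = 28 ⇒ 28 days.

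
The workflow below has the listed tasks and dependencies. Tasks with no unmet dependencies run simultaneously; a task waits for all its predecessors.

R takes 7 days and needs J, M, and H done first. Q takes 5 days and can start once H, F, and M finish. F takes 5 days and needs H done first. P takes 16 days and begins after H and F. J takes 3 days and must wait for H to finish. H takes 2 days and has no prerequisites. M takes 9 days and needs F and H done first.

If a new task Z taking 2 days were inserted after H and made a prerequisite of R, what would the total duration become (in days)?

Originally the workflow takes 23 days.
With Z inserted, R now waits for max(J, M, H, Z).
New critical path: H→F→M→R = 2+5+9+7 = 23 ⇒ 23 days.

23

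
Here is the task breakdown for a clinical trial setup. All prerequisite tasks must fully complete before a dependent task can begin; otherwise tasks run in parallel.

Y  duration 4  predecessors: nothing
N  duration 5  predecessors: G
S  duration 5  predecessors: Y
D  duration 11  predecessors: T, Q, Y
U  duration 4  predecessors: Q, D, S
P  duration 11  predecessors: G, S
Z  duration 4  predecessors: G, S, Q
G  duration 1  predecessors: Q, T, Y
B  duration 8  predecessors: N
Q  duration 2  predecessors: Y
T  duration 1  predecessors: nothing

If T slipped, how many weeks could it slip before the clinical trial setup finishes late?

Y→Q→D→U = 4+2+11+4 = 21 sets the makespan at 21 weeks.
Longest path through T: 16 weeks (earliest finish 1, latest finish 6).
So T can slip 6 − 1 = 5 weeks.

5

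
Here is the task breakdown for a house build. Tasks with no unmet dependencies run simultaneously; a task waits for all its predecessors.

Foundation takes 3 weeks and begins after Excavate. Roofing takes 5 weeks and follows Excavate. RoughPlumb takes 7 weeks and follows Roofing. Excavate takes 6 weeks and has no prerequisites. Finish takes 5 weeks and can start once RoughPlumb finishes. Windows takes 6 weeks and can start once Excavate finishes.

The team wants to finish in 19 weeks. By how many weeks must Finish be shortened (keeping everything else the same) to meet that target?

4

Current finish: 23 weeks; target: 19.
Finish is on every critical path, so each week cut from Finish cuts the finish by one (this holds down to a finish of 19).
Need 23 − 19 = 4 weeks off Finish → Finish becomes 1 week, finish becomes 19.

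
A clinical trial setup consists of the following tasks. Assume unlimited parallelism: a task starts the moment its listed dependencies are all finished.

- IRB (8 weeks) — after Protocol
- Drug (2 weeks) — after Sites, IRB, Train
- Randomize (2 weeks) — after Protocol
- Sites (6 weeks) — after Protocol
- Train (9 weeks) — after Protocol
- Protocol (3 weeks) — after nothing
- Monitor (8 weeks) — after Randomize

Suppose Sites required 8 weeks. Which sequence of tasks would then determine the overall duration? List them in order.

As given, the longest chain is Protocol→Train→Drug = 3+9+2 = 14, so the finish is 14 weeks.
The longest path through Sites is only 11 weeks, so Sites has float 3.
That remains the longest chain; total 14 weeks.

Protocol, Train, Drug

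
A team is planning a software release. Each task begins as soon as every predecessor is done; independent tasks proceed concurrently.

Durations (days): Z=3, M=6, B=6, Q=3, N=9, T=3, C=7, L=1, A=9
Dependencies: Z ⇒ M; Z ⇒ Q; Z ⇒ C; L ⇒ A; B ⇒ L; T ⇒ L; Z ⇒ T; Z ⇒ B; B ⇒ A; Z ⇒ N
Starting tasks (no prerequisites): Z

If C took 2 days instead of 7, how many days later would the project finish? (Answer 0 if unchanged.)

0

Critical path before the change: Z→B→L→A = 3+6+1+9 = 19 giving 19 days.
The longest path through C is only 10 days, so C has float 9.
That remains the longest chain; total 19 days.
Change in finish: 19 − 19 = +0 days.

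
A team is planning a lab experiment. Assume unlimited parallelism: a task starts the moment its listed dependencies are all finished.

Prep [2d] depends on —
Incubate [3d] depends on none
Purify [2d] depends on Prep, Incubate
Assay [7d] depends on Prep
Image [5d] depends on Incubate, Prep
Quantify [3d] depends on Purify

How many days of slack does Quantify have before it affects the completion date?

Prep→Assay = 2+7 = 9 sets the makespan at 9 days.
The longest chain containing Quantify totals 8 days.
So Quantify can slip 9 − 8 = 1 day.

1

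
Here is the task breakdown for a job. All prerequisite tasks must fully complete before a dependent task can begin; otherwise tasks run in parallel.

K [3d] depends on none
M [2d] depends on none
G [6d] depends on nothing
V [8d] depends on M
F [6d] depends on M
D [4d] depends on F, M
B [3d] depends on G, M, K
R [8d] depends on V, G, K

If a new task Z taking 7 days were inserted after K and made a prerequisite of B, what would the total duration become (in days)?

Originally the schedule takes 18 days.
With Z inserted, B now waits for max(G, M, K, Z).
New critical path: M→V→R = 2+8+8 = 18 ⇒ 18 days.

18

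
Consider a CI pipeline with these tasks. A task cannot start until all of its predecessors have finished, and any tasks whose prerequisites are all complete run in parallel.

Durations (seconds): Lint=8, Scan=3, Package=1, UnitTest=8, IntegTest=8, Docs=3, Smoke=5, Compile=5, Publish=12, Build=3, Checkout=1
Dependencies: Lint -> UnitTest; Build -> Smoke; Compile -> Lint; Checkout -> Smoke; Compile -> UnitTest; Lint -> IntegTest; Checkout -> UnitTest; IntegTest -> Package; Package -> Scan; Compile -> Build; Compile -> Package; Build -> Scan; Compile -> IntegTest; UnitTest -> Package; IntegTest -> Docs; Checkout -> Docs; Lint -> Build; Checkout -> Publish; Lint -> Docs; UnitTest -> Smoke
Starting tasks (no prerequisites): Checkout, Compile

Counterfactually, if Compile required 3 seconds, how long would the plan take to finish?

As given, the longest chain is Compile→Lint→UnitTest→Smoke = 5+8+8+5 = 26, so the finish is 26 seconds.
Compile lies on that path, so at 3 seconds the path becomes 24 seconds.
No other chain overtakes it, so the finish is 24 seconds.

24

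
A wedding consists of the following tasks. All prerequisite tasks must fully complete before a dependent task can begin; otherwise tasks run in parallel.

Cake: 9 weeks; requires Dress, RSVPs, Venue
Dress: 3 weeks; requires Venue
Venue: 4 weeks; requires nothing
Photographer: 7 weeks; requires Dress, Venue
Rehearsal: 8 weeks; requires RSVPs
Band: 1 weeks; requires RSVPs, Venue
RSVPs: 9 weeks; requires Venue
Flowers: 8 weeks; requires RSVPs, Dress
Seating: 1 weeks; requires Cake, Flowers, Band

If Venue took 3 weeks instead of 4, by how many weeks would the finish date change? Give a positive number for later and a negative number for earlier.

The binding path is Venue→RSVPs→Cake→Seating = 4+9+9+1 = 23; finish at 23 weeks.
Since Venue is critical, the -1 change carries straight to that chain (now 22 weeks).
That remains the longest chain; total 22 weeks.
Change in finish: 22 − 23 = -1 weeks.

-1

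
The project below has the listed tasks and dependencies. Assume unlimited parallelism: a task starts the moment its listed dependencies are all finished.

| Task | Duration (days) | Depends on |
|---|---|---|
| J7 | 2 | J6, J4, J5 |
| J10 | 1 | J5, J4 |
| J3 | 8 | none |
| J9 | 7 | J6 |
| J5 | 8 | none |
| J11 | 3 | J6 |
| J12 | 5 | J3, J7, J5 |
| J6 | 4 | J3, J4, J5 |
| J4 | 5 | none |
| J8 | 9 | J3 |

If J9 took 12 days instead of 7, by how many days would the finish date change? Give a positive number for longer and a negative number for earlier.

Actual critical path: J3→J6→J9 = 8+4+7 = 19 ⇒ 19 days.
J9 is on the critical path; changing it to 12 makes that path 24 days.
That remains the longest chain; total 24 days.
Change in finish: 24 − 19 = +5 days.

5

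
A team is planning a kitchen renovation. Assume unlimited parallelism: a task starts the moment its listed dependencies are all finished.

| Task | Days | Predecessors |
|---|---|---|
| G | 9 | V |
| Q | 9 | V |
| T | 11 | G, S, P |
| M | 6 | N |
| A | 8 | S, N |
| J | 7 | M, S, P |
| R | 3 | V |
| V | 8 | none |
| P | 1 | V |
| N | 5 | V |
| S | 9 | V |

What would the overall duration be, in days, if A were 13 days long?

Actual critical path: V→S→T = 8+9+11 = 28 ⇒ 28 days.
A is off the critical path — its longest chain is 25 days, giving 3 of slack.
The binding chain switches to V→S→A = 8+9+13 = 30; finish 30 days.

30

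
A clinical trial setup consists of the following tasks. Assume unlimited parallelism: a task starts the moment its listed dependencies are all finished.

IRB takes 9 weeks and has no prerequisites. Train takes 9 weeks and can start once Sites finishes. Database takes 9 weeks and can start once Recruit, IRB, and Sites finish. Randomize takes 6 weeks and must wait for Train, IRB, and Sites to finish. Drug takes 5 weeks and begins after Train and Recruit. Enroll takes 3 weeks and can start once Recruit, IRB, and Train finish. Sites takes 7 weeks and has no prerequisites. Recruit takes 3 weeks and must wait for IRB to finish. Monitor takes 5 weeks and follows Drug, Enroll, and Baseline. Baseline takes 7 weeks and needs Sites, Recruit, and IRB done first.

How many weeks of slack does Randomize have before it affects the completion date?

4

The longest chain is Sites→Train→Drug→Monitor = 7+9+5+5 = 26; overall finish 26 weeks.
Longest path through Randomize: 22 weeks (earliest finish 22, latest finish 26).
Float = 26 − 22 = 4.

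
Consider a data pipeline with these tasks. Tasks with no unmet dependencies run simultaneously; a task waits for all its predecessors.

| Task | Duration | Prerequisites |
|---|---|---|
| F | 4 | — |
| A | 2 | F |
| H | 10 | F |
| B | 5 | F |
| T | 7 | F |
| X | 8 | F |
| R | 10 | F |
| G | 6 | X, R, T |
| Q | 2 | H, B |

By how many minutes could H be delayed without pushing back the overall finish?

Critical path: F→R→G = 4+10+6 = 20, so the finish is 20 minutes.
The longest chain containing H totals 16 minutes.
So H can slip 18 − 14 = 4 minutes.

4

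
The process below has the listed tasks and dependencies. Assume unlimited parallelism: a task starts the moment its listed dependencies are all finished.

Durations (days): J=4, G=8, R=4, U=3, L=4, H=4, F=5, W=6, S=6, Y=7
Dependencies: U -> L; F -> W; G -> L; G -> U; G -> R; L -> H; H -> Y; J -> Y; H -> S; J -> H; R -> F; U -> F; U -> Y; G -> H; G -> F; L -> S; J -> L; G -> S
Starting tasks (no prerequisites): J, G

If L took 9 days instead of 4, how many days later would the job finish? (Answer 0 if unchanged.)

5

The binding path is G→U→L→H→Y = 8+3+4+4+7 = 26; finish at 26 days.
Since L is critical, the +5 change carries straight to that chain (now 31 days).
No other chain overtakes it, so the finish is 31 days.
Change in finish: 31 − 26 = +5 days.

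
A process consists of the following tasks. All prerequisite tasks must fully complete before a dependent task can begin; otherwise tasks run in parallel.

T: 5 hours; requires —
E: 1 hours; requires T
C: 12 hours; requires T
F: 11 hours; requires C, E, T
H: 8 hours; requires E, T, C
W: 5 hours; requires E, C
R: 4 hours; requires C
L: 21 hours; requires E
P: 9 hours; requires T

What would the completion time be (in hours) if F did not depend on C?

Original critical path: T→C→F = 5+12+11 = 28 ⇒ 28 hours.
Without C→F, F's earliest start moves from 17 to 6.
New critical path: T→E→L = 5+1+21 = 27 ⇒ 27 hours.

27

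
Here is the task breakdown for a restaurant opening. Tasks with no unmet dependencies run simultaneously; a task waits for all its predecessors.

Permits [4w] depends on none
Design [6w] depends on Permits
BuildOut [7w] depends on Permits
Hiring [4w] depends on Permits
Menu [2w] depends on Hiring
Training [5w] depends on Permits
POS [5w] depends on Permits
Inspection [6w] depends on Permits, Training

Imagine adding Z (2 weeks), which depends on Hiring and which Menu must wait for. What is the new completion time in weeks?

15

Originally the restaurant opening takes 15 weeks.
With Z inserted, Menu now waits for max(Hiring, Z).
New critical path: Permits→Training→Inspection = 4+5+6 = 15 ⇒ 15 weeks.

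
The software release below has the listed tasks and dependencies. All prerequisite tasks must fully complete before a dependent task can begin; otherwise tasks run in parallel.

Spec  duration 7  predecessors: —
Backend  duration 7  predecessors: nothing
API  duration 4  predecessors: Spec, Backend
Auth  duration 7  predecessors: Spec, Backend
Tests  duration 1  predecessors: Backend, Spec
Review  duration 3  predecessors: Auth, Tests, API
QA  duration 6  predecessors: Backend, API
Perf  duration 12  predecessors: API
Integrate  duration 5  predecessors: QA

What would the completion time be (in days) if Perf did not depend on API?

Before: longest chain Spec→API→Perf = 7+4+12 = 23, finish 23.
Without API→Perf, Perf's earliest start moves from 11 to 0.
After: Spec→API→QA→Integrate = 7+4+6+5 = 22 → 22 days.

22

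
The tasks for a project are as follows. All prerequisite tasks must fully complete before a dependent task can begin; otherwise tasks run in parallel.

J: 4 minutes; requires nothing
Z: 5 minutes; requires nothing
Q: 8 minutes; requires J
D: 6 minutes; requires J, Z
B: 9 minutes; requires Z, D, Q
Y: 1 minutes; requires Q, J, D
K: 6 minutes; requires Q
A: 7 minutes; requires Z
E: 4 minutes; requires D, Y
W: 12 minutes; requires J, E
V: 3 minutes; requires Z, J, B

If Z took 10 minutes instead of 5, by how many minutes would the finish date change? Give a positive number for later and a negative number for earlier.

4

Baseline: J→Q→Y→E→W = 4+8+1+4+12 = 29 → 29 minutes.
The longest path through Z is only 28 minutes, so Z has float 1.
The binding chain switches to Z→D→Y→E→W = 10+6+1+4+12 = 33; finish 33 minutes.
Change in finish: 33 − 29 = +4 minutes.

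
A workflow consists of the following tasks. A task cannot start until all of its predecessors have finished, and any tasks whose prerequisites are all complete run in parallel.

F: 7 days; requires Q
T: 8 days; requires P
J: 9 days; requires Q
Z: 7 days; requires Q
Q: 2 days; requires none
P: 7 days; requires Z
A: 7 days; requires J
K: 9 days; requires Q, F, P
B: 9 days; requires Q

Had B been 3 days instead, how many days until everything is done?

Actual critical path: Q→Z→P→K = 2+7+7+9 = 25 ⇒ 25 days.
The longest path through B is only 11 days, so B has float 14.
That remains the longest chain; total 25 days.

25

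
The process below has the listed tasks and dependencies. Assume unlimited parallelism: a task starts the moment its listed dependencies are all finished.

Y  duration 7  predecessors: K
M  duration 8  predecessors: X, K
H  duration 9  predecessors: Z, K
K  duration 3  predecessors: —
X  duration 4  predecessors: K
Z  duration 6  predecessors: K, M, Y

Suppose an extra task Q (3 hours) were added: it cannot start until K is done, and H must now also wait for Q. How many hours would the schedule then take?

Originally the schedule takes 30 hours.
With Q inserted, H now waits for max(Z, K, Q).
New critical path: K→X→M→Z→H = 3+4+8+6+9 = 30 ⇒ 30 hours.

30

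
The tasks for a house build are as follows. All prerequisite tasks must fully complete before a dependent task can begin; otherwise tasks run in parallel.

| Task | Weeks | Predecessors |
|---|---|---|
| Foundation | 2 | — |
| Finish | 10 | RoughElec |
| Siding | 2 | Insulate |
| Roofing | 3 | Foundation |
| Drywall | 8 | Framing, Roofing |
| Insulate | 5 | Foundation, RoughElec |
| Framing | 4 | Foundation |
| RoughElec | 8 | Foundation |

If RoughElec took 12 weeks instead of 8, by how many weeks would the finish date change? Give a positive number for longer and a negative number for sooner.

Critical path before the change: Foundation→RoughElec→Finish = 2+8+10 = 20 giving 20 weeks.
RoughElec lies on that path, so at 12 weeks the path becomes 24 weeks.
No other chain overtakes it, so the finish is 24 weeks.
Change in finish: 24 − 20 = +4 weeks.

4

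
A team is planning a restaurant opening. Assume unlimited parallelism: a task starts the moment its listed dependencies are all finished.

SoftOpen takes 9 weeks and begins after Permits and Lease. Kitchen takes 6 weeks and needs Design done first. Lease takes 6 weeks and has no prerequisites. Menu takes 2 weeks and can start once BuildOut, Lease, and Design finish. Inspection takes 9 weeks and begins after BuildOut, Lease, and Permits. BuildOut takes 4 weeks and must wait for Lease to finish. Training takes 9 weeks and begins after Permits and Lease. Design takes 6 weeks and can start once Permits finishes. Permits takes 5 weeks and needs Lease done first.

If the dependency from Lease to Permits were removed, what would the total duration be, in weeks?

19

With the dependency in place, Lease→Permits→Design→Kitchen = 6+5+6+6 = 23 sets the finish at 23 weeks.
Without Lease→Permits, Permits's earliest start moves from 6 to 0.
The longest chain is now Lease→BuildOut→Inspection = 6+4+9 = 19, so the schedule takes 19 weeks.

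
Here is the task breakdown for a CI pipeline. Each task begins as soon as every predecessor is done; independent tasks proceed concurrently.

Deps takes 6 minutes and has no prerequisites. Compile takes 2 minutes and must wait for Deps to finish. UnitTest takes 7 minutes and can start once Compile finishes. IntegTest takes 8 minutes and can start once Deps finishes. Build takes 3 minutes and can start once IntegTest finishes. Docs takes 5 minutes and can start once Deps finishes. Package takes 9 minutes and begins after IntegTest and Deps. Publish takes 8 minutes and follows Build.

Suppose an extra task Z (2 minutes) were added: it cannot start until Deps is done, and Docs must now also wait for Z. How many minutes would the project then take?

Originally the project takes 25 minutes.
With Z inserted, Docs now waits for max(Deps, Z).
New critical path: Deps→IntegTest→Build→Publish = 6+8+3+8 = 25 ⇒ 25 minutes.

25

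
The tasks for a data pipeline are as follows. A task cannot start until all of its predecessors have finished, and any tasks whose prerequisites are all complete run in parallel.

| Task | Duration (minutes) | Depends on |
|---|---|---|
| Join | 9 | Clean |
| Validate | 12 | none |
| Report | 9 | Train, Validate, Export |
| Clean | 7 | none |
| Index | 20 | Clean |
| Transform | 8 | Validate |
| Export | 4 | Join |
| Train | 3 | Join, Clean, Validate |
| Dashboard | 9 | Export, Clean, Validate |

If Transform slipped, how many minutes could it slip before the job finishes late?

Critical path: Clean→Join→Export→Report = 7+9+4+9 = 29, so the finish is 29 minutes.
Longest path through Transform: 20 minutes (earliest finish 20, latest finish 29).
Slack of Transform = 21 − 12 = 9 minutes.

9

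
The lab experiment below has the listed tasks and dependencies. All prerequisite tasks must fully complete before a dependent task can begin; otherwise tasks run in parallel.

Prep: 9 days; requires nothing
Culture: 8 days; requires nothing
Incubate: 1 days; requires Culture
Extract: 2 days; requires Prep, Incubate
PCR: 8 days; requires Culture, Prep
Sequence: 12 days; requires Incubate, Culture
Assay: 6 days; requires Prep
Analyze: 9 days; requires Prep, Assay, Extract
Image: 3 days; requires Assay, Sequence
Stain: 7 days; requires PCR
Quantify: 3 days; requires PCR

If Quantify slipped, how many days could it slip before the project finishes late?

4

The longest chain is Prep→PCR→Stain = 9+8+7 = 24; overall finish 24 days.
Quantify finishes as early as 20 and must finish by 24.
So Quantify can slip 24 − 20 = 4 days.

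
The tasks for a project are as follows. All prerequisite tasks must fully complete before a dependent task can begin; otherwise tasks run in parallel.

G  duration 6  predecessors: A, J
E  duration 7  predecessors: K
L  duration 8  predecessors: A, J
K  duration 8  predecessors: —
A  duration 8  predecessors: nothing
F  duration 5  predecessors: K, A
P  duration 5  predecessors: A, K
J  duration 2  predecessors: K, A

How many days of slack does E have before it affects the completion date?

The longest chain is K→J→L = 8+2+8 = 18; overall finish 18 days.
The longest chain containing E totals 15 days.
So E can slip 18 − 15 = 3 days.

3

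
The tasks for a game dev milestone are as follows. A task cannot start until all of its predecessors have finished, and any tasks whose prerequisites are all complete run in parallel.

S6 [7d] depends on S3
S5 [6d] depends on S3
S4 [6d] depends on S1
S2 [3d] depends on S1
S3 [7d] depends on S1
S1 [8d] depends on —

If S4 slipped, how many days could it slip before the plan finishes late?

8

Critical path: S1→S3→S6 = 8+7+7 = 22, so the finish is 22 days.
The longest chain containing S4 totals 14 days.
Slack of S4 = 16 − 8 = 8 days.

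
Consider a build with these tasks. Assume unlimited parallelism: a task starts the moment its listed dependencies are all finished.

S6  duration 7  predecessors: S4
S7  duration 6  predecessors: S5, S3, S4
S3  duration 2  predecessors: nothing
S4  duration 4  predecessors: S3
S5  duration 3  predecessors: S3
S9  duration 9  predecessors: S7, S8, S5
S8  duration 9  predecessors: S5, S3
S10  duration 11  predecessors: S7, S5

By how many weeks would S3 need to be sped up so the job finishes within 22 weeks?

1

Current finish: 23 weeks; target: 22.
S3 is on every critical path, so each week cut from S3 cuts the finish by one (this holds down to a finish of 22).
Need 23 − 22 = 1 week off S3 → S3 becomes 1 week, finish becomes 22.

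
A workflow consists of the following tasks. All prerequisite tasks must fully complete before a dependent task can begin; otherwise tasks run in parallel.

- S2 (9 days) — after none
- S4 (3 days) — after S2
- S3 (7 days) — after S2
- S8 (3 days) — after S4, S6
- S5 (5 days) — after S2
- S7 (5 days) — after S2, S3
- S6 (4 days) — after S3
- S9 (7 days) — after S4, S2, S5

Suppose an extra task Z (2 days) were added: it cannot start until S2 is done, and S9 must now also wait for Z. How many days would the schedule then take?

23

Originally the schedule takes 23 days.
With Z inserted, S9 now waits for max(S4, S2, S5, Z).
New critical path: S2→S3→S6→S8 = 9+7+4+3 = 23 ⇒ 23 days.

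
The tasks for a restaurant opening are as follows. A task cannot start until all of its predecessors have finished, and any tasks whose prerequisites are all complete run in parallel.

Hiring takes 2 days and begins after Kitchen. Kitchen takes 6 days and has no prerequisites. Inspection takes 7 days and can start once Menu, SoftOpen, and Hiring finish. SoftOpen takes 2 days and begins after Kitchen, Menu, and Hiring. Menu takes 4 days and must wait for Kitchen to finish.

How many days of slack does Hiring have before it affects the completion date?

Critical path: Kitchen→Menu→SoftOpen→Inspection = 6+4+2+7 = 19, so the finish is 19 days.
The longest chain containing Hiring totals 17 days.
So Hiring can slip 10 − 8 = 2 days.

2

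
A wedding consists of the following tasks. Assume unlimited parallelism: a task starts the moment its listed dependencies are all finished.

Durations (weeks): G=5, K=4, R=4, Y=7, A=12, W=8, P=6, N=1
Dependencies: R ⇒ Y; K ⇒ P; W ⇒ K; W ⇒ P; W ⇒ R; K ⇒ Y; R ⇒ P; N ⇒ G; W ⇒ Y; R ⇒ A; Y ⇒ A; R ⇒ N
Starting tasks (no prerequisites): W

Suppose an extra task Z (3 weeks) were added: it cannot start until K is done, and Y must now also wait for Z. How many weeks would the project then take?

Originally the project takes 31 weeks.
With Z inserted, Y now waits for max(K, W, R, Z).
New critical path: W→K→Z→Y→A = 8+4+3+7+12 = 34 ⇒ 34 weeks.

34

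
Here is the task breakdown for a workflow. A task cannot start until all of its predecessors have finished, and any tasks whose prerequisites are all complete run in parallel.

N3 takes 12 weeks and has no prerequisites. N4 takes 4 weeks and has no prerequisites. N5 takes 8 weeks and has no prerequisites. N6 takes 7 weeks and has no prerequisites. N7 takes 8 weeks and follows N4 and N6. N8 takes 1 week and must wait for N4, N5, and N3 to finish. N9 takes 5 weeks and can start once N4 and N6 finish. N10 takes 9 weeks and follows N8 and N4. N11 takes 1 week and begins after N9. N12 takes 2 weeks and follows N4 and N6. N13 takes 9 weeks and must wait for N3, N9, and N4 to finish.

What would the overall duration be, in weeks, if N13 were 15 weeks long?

27

Baseline: N3→N8→N10 = 12+1+9 = 22 → 22 weeks.
The longest path through N13 is only 21 weeks, so N13 has float 1.
New critical path: N3→N13 = 12+15 = 27 ⇒ 27 weeks.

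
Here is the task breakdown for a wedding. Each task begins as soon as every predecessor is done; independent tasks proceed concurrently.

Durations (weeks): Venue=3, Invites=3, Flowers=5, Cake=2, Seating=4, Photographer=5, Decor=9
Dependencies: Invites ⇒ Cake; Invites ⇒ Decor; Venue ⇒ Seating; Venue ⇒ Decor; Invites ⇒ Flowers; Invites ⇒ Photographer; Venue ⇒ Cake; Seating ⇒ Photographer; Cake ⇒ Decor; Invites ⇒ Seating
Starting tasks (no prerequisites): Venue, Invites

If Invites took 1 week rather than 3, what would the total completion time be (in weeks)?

14

Actual critical path: Invites→Cake→Decor = 3+2+9 = 14 ⇒ 14 weeks.
Invites lies on that path, so at 1 week the path becomes 12 weeks.
The binding chain switches to Venue→Cake→Decor = 3+2+9 = 14; finish 14 weeks.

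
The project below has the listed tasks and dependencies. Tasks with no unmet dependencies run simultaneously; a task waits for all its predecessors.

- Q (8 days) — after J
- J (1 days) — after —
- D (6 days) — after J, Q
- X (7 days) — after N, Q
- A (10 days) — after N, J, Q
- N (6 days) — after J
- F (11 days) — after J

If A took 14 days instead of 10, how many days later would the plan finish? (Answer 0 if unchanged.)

4

As given, the longest chain is J→Q→A = 1+8+10 = 19, so the finish is 19 days.
A lies on that path, so at 14 days the path becomes 23 days.
No other chain overtakes it, so the finish is 23 days.
Change in finish: 23 − 19 = +4 days.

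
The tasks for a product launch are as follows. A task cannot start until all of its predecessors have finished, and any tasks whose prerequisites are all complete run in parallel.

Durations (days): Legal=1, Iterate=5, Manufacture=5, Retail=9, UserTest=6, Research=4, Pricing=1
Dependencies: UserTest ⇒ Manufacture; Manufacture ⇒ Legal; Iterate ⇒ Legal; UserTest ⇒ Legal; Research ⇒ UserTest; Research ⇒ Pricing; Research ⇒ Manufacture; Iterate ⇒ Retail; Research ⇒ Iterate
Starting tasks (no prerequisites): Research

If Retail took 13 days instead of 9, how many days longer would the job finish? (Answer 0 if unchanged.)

4

As given, the longest chain is Research→Iterate→Retail = 4+5+9 = 18, so the finish is 18 days.
Retail is on the critical path; changing it to 13 makes that path 22 days.
That remains the longest chain; total 22 days.
Change in finish: 22 − 18 = +4 days.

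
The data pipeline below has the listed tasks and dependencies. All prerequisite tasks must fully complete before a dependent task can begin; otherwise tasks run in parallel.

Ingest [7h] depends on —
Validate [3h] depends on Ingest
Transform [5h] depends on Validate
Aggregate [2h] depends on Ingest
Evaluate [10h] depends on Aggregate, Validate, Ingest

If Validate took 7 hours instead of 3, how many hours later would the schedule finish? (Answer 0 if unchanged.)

4

As given, the longest chain is Ingest→Validate→Evaluate = 7+3+10 = 20, so the finish is 20 hours.
Since Validate is critical, the +4 change carries straight to that chain (now 24 hours).
No other chain overtakes it, so the finish is 24 hours.
Change in finish: 24 − 20 = +4 hours.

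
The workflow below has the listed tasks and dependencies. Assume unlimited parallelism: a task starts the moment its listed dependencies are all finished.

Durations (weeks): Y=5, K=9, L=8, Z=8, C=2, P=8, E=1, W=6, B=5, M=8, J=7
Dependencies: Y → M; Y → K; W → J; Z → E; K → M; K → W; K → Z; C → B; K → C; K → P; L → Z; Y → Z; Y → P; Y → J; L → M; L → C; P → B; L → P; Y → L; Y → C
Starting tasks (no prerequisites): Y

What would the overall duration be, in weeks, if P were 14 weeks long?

33

Actual critical path: Y→K→P→B = 5+9+8+5 = 27 ⇒ 27 weeks.
Since P is critical, the +6 change carries straight to that chain (now 33 weeks).
No other chain overtakes it, so the finish is 33 weeks.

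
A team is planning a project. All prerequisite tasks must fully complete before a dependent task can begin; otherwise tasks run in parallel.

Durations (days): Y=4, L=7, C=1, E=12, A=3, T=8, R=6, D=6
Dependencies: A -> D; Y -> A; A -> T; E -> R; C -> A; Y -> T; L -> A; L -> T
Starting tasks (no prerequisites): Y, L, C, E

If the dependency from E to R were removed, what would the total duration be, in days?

18

Original critical path: L→A→T = 7+3+8 = 18 ⇒ 18 days.
Without E→R, R's earliest start moves from 12 to 0.
The longest chain is now L→A→T = 7+3+8 = 18, so the project takes 18 days.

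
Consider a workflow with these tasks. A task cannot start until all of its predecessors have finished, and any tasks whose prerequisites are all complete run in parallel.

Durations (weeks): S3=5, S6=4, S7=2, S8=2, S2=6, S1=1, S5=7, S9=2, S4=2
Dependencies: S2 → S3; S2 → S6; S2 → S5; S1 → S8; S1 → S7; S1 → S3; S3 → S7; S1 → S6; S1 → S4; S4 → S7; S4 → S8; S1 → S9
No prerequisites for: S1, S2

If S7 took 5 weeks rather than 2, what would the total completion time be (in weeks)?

16

Critical path before the change: S2→S3→S7 = 6+5+2 = 13 giving 13 weeks.
Since S7 is critical, the +3 change carries straight to that chain (now 16 weeks).
The critical path is still S2→S3→S7; finish is now 16 weeks.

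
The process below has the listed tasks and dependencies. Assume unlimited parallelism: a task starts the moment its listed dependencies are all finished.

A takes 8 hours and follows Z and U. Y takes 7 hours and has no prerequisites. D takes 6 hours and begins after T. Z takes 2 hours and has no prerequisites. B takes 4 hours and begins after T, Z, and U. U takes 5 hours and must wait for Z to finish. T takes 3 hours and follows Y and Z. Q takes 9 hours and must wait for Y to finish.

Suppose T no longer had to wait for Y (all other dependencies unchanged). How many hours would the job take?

Before: longest chain Y→T→D = 7+3+6 = 16, finish 16.
Without Y→T, T's earliest start moves from 7 to 2.
New critical path: Y→Q = 7+9 = 16 ⇒ 16 hours.

16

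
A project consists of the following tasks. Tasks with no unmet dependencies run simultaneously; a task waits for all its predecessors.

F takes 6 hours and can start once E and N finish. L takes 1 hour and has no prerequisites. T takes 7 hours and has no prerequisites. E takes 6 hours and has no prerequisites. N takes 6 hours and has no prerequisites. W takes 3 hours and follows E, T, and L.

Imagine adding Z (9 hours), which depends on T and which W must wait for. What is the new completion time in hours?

19

Originally the project takes 12 hours.
With Z inserted, W now waits for max(E, T, L, Z).
New critical path: T→Z→W = 7+9+3 = 19 ⇒ 19 hours.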